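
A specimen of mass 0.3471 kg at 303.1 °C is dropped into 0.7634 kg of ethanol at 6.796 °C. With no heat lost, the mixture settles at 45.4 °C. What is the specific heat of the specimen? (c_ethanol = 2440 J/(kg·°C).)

Let T be the final temperature. ΣQ_i = 0:
0.3471·c·(45.4 − 303.1) + 0.7634·2440·(45.4 − 6.796) = 0
-89.45 c = -71908
c = -71908/-89.45 ≈ 803.9 J/(kg·°C)

c ≈ 804 J/(kg·°C)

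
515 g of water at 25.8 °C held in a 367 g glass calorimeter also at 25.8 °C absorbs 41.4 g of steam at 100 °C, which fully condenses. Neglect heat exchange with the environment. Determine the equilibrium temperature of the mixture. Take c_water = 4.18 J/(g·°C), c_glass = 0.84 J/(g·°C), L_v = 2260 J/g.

Setting the total heat transfer to zero:
steam→water at 100 °C releases m L_v = 41.4×2260 = 93564
  condensate cools 100→T: 41.4×4.18×(T − 100) = 173.05(T − 100)
  water warms: 515×4.18×(T − 25.8) = 2152.7(T − 25.8)
  cup: 308.28(T − 25.8)
2634 T = 93564 + 17305 + 63493 = 174362
T ≈ 66.20 °C, under the boiling point, so the assumption holds.

T_f ≈ 66.2 °C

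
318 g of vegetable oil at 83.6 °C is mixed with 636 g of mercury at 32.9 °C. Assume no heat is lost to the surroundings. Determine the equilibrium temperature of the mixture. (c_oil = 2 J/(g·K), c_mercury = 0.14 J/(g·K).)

T_f ≈ 77.4 °C

|Q_oil| = |Q_mercury|:
318*2*(83.6 − T) = 636*0.14*(T − 32.9)
636(83.6 − T) = 89.04(T − 32.9)
725.04 T = 56099  ⇒  T ≈ 77.37 °C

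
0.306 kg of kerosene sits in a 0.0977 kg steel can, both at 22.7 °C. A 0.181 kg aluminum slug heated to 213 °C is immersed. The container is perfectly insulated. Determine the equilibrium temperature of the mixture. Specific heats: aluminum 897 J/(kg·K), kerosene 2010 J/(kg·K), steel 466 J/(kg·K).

T_f ≈ 60.2 °C

T_f = Σ m_i c_i T_i / Σ m_i c_i:
T_f = (162.36·213 + 615.06·22.7 + 45.53·22.7) / (162.36 + 615.06 + 45.53)
    = 49577 / 822.95 ≈ 60.24 °C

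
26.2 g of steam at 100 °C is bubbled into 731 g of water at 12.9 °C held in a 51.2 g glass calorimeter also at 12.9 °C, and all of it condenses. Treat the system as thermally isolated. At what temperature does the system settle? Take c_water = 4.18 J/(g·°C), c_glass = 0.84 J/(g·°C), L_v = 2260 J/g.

Setting the total heat transfer to zero:
condense steam: −26.2×2260 = −59212; condensate cools 100→T: 26.2×4.18×(T − 100) = 109.52(T − 100); water warms: 731×4.18×(T − 12.9) = 3055.6(T − 12.9); glass cup: 51.2×0.84×(T − 12.9) = 43.01(T − 12.9)
3208.1 T = 59212 + 10952 + 39972 = 110135
T ≈ 34.33 °C — below 100 °C, confirming all the steam condensed.

T_f ≈ 34.3 °C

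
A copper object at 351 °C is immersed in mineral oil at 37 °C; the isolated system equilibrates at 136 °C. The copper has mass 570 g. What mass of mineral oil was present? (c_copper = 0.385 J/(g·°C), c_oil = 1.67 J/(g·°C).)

Setting the total heat transfer to zero:
570×0.385×(136 − 351) + m×1.67×(136 − 37) = 0
165.33 m = 47182
m = 47182/165.33 ≈ 285.4 g

m ≈ 285 g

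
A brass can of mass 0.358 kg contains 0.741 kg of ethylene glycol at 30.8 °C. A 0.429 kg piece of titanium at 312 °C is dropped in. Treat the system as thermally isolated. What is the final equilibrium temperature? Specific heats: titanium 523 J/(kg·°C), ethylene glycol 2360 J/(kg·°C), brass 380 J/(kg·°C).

With ΣQ=0 the equilibrium temperature is the m·c-weighted mean:
T_f = (224.37·312 + 1748.8·30.8 + 136.04·30.8) / (224.37 + 1748.8 + 136.04)
    = 128054 / 2109.2 ≈ 60.71 °C

T_f ≈ 60.7 °C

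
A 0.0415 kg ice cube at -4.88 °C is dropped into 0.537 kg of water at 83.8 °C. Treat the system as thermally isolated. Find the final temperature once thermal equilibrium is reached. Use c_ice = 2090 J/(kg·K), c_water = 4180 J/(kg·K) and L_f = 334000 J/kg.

Energy conservation, ΣQ = 0:
ice -4.88→0 °C: 0.0415·2090·4.88 = 423.27
  melt ice: 0.0415·334000 = 13861
  meltwater 0→T: 0.0415·4180·T = 173.47 T
  water cools: 0.537·4180·(T − 83.8) = 2244.7(T − 83.8)
2418.1 T = 188103 − 14284 = 173818
T ≈ 71.88 °C — above 0 °C, consistent with complete melting.

T_f ≈ 71.9 °C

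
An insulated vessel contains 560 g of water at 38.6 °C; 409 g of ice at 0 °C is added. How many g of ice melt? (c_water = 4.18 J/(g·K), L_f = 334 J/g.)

m_melted ≈ 271 g

Water can give up m c ΔT = 560×4.18×38.6 = 90355 J before reaching 0 °C.
Melting all 409 g of ice would need 409×334 = 136606 J.
90355 J < 136606 J, so only part of the ice melts and the system sits at 0 °C.
Mass melted = 90355/334 ≈ 270.5 g.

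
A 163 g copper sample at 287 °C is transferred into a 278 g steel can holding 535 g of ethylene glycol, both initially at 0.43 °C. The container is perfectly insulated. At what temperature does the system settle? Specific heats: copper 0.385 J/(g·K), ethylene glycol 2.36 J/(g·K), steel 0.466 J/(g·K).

T_f is the heat-capacity-weighted average of the initial temperatures:
T_f = (62.76×287 + 1262.6×0.43 + 129.55×0.43) / (62.76 + 1262.6 + 129.55)
    = 18609 / 1454.9 ≈ 12.79 °C

T_f ≈ 12.8 °C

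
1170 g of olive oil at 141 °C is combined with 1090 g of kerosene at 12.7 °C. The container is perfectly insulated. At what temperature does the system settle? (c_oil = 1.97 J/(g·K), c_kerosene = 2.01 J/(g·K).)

T_f ≈ 78.5 °C

Conservation of energy gives ΣQ = 0:
1170·1.97·(T − 141) + 1090·2.01·(T − 12.7) = 0
2304.9(T − 141) + 2190.9(T − 12.7) = 0
4495.8 T = 352815
T ≈ 78.48 °C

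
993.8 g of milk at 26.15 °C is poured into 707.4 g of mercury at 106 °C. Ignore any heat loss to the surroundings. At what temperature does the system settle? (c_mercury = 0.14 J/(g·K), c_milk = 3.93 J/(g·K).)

Energy conservation, ΣQ = 0:
707.4*0.14*(T − 106) + 993.8*3.93*(T − 26.15) = 0
(99.04 + 3905.6) T = 99.04*106 + 3905.6*26.15
T ≈ 28.12 °C

T_f ≈ 28.1 °C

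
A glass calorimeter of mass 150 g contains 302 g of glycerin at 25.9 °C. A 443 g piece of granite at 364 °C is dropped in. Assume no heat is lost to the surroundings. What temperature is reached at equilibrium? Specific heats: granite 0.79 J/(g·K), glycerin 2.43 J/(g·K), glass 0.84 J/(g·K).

Heat gained plus heat lost sum to zero:
443×0.79×(T − 364) + 302×2.43×(T − 25.9) + 150×0.84×(T − 25.9) = 0
(349.97 + 733.86 + 126) T = 349.97×364 + 733.86×25.9 + 126×25.9
T = 149659 / 1209.8 = 124 °C

T_f ≈ 123.7 °C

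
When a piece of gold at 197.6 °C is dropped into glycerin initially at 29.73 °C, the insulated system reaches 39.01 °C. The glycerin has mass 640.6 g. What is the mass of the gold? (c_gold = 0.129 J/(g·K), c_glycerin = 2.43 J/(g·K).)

Let T be the final temperature. ΣQ_i = 0:
m×0.129×(39.01 − 197.6) + 640.6×2.43×(39.01 − 29.73) = 0
-20.46 m = -14446
m = -14446/-20.46 ≈ 706.1 g

m ≈ 706 g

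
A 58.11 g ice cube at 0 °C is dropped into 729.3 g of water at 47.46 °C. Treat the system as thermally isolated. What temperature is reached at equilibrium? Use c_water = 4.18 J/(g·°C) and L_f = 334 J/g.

Energy conservation, ΣQ = 0:
fusion: m_ice L_f = 58.11×334 = 19409; meltwater 0→T: 58.11×4.18×T = 242.9 T; water: 3048.5(T − 47.46)
3291.4 T = 144681 − 19409 = 125272
T ≈ 38.06 °C (positive, so assuming full melt was valid).

T_f ≈ 38.1 °C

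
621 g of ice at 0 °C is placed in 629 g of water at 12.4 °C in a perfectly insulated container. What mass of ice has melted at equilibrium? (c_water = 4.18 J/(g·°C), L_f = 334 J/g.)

Heat available from the water dropping to 0 °C: 629×4.18×12.4 = 32602 J.
Melting all 621 g of ice would need 621×334 = 207414 J.
That's not enough to melt it all — equilibrium is at 0 °C with ice remaining.
m_melt = 32602 / L_f = 97.61 g.

m_melted ≈ 97.6 g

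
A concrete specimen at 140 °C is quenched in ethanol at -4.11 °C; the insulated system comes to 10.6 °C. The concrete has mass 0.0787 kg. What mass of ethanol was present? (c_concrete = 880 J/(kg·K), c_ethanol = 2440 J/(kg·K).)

m ≈ 0.25 kg

Let T be the final temperature. ΣQ_i = 0:
0.0787×880×(10.6 − 140) + m×2440×(10.6 − (-4.11)) = 0
35892 m = 8961.7
m = 8961.7/35892 ≈ 0.2497 kg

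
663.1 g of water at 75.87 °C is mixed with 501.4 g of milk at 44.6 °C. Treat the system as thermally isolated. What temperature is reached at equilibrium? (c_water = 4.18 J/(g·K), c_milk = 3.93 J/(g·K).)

Heat gained plus heat lost sum to zero:
663.1×4.18×(T − 75.87) + 501.4×3.93×(T − 44.6) = 0
4742.3 T = 298178
T = 298178/4742.3 ≈ 62.88 °C

T_f ≈ 62.9 °C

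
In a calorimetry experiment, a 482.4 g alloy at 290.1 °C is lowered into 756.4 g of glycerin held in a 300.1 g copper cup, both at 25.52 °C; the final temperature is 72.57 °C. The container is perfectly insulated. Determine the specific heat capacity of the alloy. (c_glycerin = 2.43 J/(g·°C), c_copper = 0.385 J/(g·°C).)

c ≈ 0.876 J/(g·°C)

Conservation of energy gives ΣQ = 0:
482.4×c×(72.57 − 290.1) + 756.4×2.43×(72.57 − 25.52) + 300.1×0.385×(72.57 − 25.52) = 0
-104936 c = -91916
c = -91916/-104936 ≈ 0.8759 J/(g·°C)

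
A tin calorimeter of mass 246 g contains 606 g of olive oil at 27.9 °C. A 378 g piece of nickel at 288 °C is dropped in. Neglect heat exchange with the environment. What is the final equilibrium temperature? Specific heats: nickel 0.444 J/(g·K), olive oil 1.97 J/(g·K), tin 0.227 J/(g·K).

Taking heat into each body as positive, Σ m c ΔT = 0:
378*0.444*(T − 288) + 606*1.97*(T − 27.9) + 246*0.227*(T − 27.9) = 0
167.83(T − 288) + 1193.8(T − 27.9) + 55.84(T − 27.9) = 0
1417.5 T = 83201
T = 83201/1417.5 ≈ 58.70 °C

T_f ≈ 58.7 °C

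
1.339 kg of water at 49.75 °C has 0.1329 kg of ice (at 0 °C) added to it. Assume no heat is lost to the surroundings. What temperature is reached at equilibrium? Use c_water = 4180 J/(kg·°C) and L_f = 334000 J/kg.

Sum of m c ΔT and latent-heat terms is zero:
latent heat to melt: 0.1329·334000 = 44389; meltwater 0→T: 0.1329·4180·T = 555.52 T; water cools: 1.339·4180·(T − 49.75) = 5597(T − 49.75)
6152.5 T = 278452 − 44389 = 234063
T ≈ 38.04 °C (positive, so assuming full melt was valid).

T_f ≈ 38.0 °C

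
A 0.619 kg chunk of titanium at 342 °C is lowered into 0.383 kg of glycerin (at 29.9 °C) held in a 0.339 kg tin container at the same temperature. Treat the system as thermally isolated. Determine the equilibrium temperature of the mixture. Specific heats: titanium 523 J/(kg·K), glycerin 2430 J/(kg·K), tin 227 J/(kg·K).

T_f ≈ 105.8 °C

Energy conservation, ΣQ = 0:
0.619*523*(T − 342) + 0.383*2430*(T − 29.9) + 0.339*227*(T − 29.9) = 0
323.74(T − 342) + 930.69(T − 29.9) + 76.95(T − 29.9) = 0
1331.4 T = 140847
T ≈ 105.79 °C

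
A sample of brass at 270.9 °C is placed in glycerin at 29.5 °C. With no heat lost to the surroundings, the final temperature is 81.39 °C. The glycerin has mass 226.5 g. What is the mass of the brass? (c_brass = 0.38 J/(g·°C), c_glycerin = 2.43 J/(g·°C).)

Heat lost by the brass = heat gained by the glycerin:
m·0.38·(270.9 − 81.39) = 226.5·2.43·(81.39 − 29.5)
72.01 m = 28560  ⇒  m ≈ 396.6 g

m ≈ 397 g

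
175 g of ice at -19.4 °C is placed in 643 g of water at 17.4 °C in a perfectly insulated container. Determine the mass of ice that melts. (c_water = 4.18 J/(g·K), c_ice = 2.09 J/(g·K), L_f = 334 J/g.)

m_melted ≈ 119 g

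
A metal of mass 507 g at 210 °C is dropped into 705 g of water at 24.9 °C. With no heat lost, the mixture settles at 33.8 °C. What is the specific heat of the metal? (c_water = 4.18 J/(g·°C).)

c ≈ 0.294 J/(g·°C)

Energy conservation, ΣQ = 0:
507·c·(33.8 − 210) + 705·4.18·(33.8 − 24.9) = 0
-89333 c = -26227
c = -26227/-89333 ≈ 0.2936 J/(g·°C)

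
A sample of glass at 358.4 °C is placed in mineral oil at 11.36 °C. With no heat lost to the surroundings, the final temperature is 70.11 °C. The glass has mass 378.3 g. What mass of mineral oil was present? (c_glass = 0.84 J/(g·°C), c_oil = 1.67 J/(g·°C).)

Energy conservation, ΣQ = 0:
378.3·0.84·(70.11 − 358.4) + m·1.67·(70.11 − 11.36) = 0
98.11 m = 91610
m = 91610/98.11 ≈ 933.7 g

m ≈ 934 g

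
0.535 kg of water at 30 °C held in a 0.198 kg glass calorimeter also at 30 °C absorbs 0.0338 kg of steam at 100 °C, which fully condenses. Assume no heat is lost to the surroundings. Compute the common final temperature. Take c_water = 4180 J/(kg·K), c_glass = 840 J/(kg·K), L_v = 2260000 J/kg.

T_f ≈ 63.9 °C

Taking heat into each body as positive, Σ m c ΔT = 0:
condense steam: −0.0338×2260000 = −76388; condensate cools 100→T: 0.0338×4180×(T − 100) = 141.28(T − 100); original water: 2236.3(T − 30); glass cup: 0.198×840×(T − 30) = 166.32(T − 30)
2543.9 T = 76388 + 14128 + 72079 = 162595
T ≈ 63.92 °C — below 100 °C, confirming all the steam condensed.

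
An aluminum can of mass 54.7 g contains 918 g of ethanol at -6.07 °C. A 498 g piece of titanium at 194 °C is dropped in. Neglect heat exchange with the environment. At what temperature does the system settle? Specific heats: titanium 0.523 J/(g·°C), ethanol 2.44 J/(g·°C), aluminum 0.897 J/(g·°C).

T_f ≈ 14.4 °C

Let T be the final temperature. ΣQ_i = 0:
498×0.523×(T − 194) + 918×2.44×(T − (-6.07)) + 54.7×0.897×(T − (-6.07)) = 0
260.45(T − 194) + 2239.9(T − (-6.07)) + 49.07(T − (-6.07)) = 0
(260.45 + 2239.9 + 49.07) T = 260.45×194 + 2239.9×(-6.07) + 49.07×(-6.07)
T = 36634 / 2549.4 = 14.4 °C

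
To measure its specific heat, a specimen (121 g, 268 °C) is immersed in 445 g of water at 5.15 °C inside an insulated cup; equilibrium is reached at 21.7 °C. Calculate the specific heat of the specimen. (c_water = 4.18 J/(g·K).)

Net heat exchanged in the isolated system is zero:
121·c·(21.7 − 268) + 445·4.18·(21.7 − 5.15) = 0
-29802 c = -30785
c = -30785/-29802 ≈ 1.033 J/(g·K)

c ≈ 1.03 J/(g·K)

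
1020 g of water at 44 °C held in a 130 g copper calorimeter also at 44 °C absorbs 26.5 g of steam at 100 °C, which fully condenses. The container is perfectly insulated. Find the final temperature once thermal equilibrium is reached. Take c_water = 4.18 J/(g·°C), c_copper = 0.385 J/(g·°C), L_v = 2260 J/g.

Sum of m c ΔT and latent-heat terms is zero:
condense steam: −26.5·2260 = −59890; condensed water 100 °C→T: 110.77(T − 100); water warms: 1020·4.18·(T − 44) = 4263.6(T − 44); cup: 50.05(T − 44)
4424.4 T = 59890 + 11077 + 189801 = 260768
T ≈ 58.94 °C, under the boiling point, so the assumption holds.

T_f ≈ 58.9 °C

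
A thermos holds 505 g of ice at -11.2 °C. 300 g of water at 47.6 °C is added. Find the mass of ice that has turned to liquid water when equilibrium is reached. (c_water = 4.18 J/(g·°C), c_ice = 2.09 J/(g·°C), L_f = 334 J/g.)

Heat available from the water dropping to 0 °C: 300·4.18·47.6 = 59690 J.
Warming the ice to 0 °C takes 505·2.09·11.2 = 11821 J, leaving 47869 J for melting.
Fully melting the ice requires m_ice L_f = 505·334 = 168670 J.
47869 J < 168670 J, so only part of the ice melts and the system sits at 0 °C.
Mass melted = 47869/334 ≈ 143.3 g.

m_melted ≈ 143 g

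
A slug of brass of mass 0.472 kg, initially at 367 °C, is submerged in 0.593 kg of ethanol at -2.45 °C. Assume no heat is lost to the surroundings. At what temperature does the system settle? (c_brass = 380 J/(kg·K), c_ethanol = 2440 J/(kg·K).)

T_f ≈ 38.3 °C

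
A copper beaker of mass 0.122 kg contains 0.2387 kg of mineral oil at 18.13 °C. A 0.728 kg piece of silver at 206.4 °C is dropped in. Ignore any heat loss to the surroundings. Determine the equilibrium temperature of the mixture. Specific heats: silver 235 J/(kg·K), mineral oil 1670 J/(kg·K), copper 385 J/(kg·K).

Let T be the final temperature. ΣQ_i = 0:
0.728×235×(T − 206.4) + 0.2387×1670×(T − 18.13) + 0.122×385×(T − 18.13) = 0
171.08(T − 206.4) + 398.63(T − 18.13) + 46.97(T − 18.13) = 0
(171.08 + 398.63 + 46.97) T = 171.08×206.4 + 398.63×18.13 + 46.97×18.13
T = 43390 / 616.68 = 70.4 °C

T_f ≈ 70.4 °C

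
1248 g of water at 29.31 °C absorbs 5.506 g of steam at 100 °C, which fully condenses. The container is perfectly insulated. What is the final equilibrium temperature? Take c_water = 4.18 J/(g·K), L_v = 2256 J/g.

Setting the total heat transfer to zero:
latent heat released on condensation: 5.506·2256 = 12422; condensate cools 100→T: 5.506·4.18·(T − 100) = 23.02(T − 100); water warms: 1248·4.18·(T − 29.31) = 5216.6(T − 29.31)
5239.7 T = 12422 + 2301.5 + 152900 = 167623
T ≈ 31.99 °C — below 100 °C, confirming all the steam condensed.

T_f ≈ 32.0 °C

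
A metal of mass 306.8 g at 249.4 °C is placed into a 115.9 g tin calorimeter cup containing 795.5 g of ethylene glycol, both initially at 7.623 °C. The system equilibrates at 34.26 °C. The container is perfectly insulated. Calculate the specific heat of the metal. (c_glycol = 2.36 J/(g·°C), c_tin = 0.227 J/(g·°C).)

Taking heat into each body as positive, Σ m c ΔT = 0:
306.8×c×(34.26 − 249.4) + 795.5×2.36×(34.26 − 7.623) + 115.9×0.227×(34.26 − 7.623) = 0
-66005 c = -50709
c = -50709/-66005 ≈ 0.7683 J/(g·°C)

c ≈ 0.768 J/(g·°C)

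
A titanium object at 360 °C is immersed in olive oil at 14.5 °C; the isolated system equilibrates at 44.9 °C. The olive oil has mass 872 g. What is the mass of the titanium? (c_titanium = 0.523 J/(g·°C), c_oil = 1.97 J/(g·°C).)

m ≈ 317 g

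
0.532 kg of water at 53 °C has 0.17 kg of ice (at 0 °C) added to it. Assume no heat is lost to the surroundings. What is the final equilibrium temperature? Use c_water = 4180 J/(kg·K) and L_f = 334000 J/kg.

Heat gained plus heat lost sum to zero:
fusion: m_ice L_f = 0.17·334000 = 56780
  warm the meltwater: 710.6 T
  water: 2223.8(T − 53)
2934.4 T = 117859 − 56780 = 61079
T ≈ 20.82 °C. Since T > 0 °C, the all-ice-melts assumption holds.

T_f ≈ 20.8 °C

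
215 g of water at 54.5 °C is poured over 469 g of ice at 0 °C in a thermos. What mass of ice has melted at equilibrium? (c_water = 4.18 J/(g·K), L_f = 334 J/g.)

m_melted ≈ 147 g

Cooling the water to 0 °C releases 215×4.18×54.5 = 48979 J.
Melting all 469 g of ice would need 469×334 = 156646 J.
Since 48979 < 156646 J, not all the ice melts; equilibrium is at 0 °C.
m_melt = 48979 / L_f = 146.6 g.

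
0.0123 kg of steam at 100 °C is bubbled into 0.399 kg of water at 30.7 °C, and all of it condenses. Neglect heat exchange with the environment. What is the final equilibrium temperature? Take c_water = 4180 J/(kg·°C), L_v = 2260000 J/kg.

T_f ≈ 48.9 °C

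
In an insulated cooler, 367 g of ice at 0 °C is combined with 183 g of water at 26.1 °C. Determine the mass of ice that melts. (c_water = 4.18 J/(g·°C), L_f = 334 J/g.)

Heat available from the water dropping to 0 °C: 183×4.18×26.1 = 19965 J.
Melting all 367 g of ice would need 367×334 = 122578 J.
19965 J < 122578 J, so only part of the ice melts and the system sits at 0 °C.
Mass melted = 19965/334 ≈ 59.78 g.

m_melted ≈ 59.8 g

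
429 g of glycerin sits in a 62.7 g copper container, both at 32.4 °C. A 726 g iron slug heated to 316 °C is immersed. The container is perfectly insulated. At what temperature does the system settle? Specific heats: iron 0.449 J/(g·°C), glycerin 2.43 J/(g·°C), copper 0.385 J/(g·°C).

T_f ≈ 98.8 °C

Net heat exchanged in the isolated system is zero:
726*0.449*(T − 316) + 429*2.43*(T − 32.4) + 62.7*0.385*(T − 32.4) = 0
1392.6 T = 137566
T = 137566 / 1392.6 = 98.8 °C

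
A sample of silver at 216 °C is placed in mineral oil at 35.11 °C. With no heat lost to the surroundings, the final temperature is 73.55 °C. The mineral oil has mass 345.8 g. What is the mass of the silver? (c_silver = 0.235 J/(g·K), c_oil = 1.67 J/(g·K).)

|Q_silver| = |Q_oil|:
m·0.235·(216 − 73.55) = 345.8·1.67·(73.55 − 35.11)
33.48 m = 22199  ⇒  m ≈ 663.1 g

m ≈ 663 g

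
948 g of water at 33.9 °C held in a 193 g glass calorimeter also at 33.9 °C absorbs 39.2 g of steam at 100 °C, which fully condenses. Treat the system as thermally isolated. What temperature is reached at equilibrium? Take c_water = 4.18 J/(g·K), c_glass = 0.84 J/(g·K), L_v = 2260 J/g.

T_f ≈ 57.1 °C

Energy balance with sensible and latent terms:
condense steam: −39.2·2260 = −88592
  condensed water 100 °C→T: 163.86(T − 100)
  water warms: 948·4.18·(T − 33.9) = 3962.6(T − 33.9)
  cup: 162.12(T − 33.9)
4288.6 T = 88592 + 16386 + 139829 = 244807
T ≈ 57.08 °C, under the boiling point, so the assumption holds.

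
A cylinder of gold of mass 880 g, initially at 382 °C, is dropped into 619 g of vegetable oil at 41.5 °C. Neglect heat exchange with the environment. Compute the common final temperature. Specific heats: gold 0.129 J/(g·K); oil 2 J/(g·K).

Net heat exchanged in the isolated system is zero:
880·0.129·(T − 382) + 619·2·(T − 41.5) = 0
113.52(T − 382) + 1238(T − 41.5) = 0
(113.52 + 1238) T = 113.52·382 + 1238·41.5
T = 94742 / 1351.5 = 70.1 °C

T_f ≈ 70.1 °C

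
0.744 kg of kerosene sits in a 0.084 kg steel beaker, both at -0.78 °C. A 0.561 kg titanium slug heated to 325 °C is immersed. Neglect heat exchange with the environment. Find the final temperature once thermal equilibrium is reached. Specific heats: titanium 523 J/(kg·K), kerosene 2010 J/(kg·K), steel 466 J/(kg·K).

T_f ≈ 51.5 °C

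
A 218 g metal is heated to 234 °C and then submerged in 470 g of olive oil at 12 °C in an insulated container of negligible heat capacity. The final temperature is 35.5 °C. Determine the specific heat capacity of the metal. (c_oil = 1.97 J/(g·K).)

m_s c (T_s − T_f) = m_oil c_oil (T_f − T_0):
218×c×(234 − 35.5) = 470×1.97×(35.5 − 12)
43273 c = 21759  ⇒  c ≈ 0.5028 J/(g·K)

c ≈ 0.503 J/(g·K)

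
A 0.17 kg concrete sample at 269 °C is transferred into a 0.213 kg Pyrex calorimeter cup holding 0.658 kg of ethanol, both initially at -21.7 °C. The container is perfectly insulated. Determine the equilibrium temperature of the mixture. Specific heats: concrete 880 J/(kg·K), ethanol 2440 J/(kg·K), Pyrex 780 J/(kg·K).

T_f ≈ 0.9 °C

Heat gained plus heat lost sum to zero:
0.17*880*(T − 269) + 0.658*2440*(T − (-21.7)) + 0.213*780*(T − (-21.7)) = 0
1921.3 T = 1797.4
T ≈ 0.94 °C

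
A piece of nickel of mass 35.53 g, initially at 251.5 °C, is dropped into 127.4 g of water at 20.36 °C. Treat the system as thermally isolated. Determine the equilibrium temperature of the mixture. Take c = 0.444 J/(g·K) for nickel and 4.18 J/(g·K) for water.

|Q_nickel| = |Q_water|:
35.53×0.444×(251.5 − T) = 127.4×4.18×(T − 20.36)
15.78(251.5 − T) = 532.53(T − 20.36)
548.31 T = 14810  ⇒  T ≈ 27.01 °C

T_f ≈ 27.0 °C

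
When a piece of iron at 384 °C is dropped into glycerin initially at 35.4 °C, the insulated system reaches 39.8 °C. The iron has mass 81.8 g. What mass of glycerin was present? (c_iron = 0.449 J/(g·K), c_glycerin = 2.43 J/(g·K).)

Heat lost by the iron = heat gained by the glycerin:
81.8×0.449×(384 − 39.8) = m×2.43×(39.8 − 35.4)
10.69 m = 12642  ⇒  m ≈ 1182 g

m ≈ 1180 g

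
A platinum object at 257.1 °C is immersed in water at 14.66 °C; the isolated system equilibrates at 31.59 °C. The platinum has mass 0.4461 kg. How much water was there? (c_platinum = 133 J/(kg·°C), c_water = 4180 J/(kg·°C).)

m ≈ 0.189 kg

Heat gained plus heat lost sum to zero:
0.4461·133·(31.59 − 257.1) + m·4180·(31.59 − 14.66) = 0
70767 m = 13380
m = 13380/70767 ≈ 0.1891 kg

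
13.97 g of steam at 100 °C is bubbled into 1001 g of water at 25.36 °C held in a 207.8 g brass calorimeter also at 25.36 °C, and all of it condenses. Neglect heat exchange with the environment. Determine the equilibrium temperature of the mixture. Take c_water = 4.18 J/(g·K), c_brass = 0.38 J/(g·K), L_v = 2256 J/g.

Heat gained plus heat lost sum to zero:
steam→water at 100 °C releases m L_v = 13.97·2256 = 31516; condensate cools 100→T: 13.97·4.18·(T − 100) = 58.39(T − 100); water warms: 1001·4.18·(T − 25.36) = 4184.2(T − 25.36); cup: 78.96(T − 25.36)
4321.5 T = 31516 + 5839.5 + 108113 = 145469
T ≈ 33.66 °C — below 100 °C, confirming all the steam condensed.

T_f ≈ 33.7 °C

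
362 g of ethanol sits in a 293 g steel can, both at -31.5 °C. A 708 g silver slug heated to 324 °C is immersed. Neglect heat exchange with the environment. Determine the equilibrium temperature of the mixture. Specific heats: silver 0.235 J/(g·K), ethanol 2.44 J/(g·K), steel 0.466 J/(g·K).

T_f ≈ 18.4 °C

Net heat exchanged in the isolated system is zero:
708·0.235·(T − 324) + 362·2.44·(T − (-31.5)) + 293·0.466·(T − (-31.5)) = 0
(166.38 + 883.28 + 136.54) T = 166.38·324 + 883.28·(-31.5) + 136.54·(-31.5)
T ≈ 18.36 °C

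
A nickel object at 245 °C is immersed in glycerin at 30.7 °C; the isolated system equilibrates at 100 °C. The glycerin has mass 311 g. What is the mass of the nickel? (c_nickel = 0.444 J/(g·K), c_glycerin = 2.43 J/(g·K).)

m ≈ 813 g

Net heat exchanged in the isolated system is zero:
m·0.444·(100 − 245) + 311·2.43·(100 − 30.7) = 0
-64.38 m = -52372
m = -52372/-64.38 ≈ 813.5 g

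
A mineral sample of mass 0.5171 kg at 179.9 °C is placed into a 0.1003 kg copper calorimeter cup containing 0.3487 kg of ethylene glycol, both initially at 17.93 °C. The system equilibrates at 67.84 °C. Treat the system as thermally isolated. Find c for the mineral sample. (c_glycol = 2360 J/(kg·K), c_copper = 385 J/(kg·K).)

Net heat exchanged in the isolated system is zero:
0.5171·c·(67.84 − 179.9) + 0.3487·2360·(67.84 − 17.93) + 0.1003·385·(67.84 − 17.93) = 0
-57.95 c = -43000
c = -43000/-57.95 ≈ 742.1 J/(kg·K)

c ≈ 742 J/(kg·K)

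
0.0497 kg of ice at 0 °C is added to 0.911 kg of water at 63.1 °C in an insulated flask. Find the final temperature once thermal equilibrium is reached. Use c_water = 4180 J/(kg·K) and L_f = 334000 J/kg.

Setting the total heat transfer to zero:
latent heat to melt: 0.0497×334000 = 16600
  warm the meltwater: 207.75 T
  water cools: 0.911×4180×(T − 63.1) = 3808(T − 63.1)
4015.7 T = 240284 − 16600 = 223684
T ≈ 55.70 °C. Since T > 0 °C, the all-ice-melts assumption holds.

T_f ≈ 55.7 °C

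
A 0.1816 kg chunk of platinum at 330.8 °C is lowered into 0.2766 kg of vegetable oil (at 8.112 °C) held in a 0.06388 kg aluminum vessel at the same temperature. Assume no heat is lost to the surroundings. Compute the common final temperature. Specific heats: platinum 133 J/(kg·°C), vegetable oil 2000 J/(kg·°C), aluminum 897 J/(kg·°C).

T_f ≈ 20.4 °C

Heat gained plus heat lost sum to zero:
0.1816*133*(T − 330.8) + 0.2766*2000*(T − 8.112) + 0.06388*897*(T − 8.112) = 0
(24.15 + 553.2 + 57.3) T = 24.15*330.8 + 553.2*8.112 + 57.3*8.112
T = 12942/634.65 ≈ 20.39 °C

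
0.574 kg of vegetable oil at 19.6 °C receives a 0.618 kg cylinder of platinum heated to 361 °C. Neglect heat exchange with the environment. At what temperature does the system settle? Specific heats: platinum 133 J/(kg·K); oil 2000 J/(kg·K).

T_f ≈ 42.4 °C

Heat gained plus heat lost sum to zero:
0.618×133×(T − 361) + 0.574×2000×(T − 19.6) = 0
82.19(T − 361) + 1148(T − 19.6) = 0
(82.19 + 1148) T = 82.19×361 + 1148×19.6
T = 52173/1230.2 ≈ 42.41 °C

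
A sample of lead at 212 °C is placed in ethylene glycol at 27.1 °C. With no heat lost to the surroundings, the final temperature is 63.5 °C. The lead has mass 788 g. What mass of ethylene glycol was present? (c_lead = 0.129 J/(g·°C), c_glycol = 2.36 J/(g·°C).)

m ≈ 176 g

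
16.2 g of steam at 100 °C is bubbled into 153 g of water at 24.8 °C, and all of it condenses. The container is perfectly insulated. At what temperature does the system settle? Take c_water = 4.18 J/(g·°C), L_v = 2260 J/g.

Sum of m c ΔT and latent-heat terms is zero:
latent heat released on condensation: 16.2×2260 = 36612; condensate cools 100→T: 16.2×4.18×(T − 100) = 67.72(T − 100); original water: 639.54(T − 24.8)
707.26 T = 36612 + 6771.6 + 15861 = 59244
T ≈ 83.77 °C (< 100 °C, so full condensation is consistent).

T_f ≈ 83.8 °C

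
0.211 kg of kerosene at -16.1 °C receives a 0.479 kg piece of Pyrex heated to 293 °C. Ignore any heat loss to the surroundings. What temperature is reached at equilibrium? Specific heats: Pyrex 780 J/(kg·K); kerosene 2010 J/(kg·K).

Set heat shed by the hot body equal to heat absorbed by the cold body:
0.479×780×(293 − T) = 0.211×2010×(T − (-16.1))
373.62(293 − T) = 424.11(T − (-16.1))
797.73 T = 102642  ⇒  T ≈ 128.67 °C

T_f ≈ 128.7 °C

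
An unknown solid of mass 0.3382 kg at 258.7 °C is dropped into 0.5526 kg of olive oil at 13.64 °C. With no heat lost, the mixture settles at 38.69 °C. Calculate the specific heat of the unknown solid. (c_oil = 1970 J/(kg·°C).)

c ≈ 366 J/(kg·°C)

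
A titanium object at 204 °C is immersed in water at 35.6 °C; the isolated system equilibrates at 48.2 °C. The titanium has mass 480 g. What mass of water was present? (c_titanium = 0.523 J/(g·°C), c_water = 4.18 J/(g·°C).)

|Q_titanium| = |Q_water|:
480×0.523×(204 − 48.2) = m×4.18×(48.2 − 35.6)
52.67 m = 39112  ⇒  m ≈ 742.6 g

m ≈ 743 g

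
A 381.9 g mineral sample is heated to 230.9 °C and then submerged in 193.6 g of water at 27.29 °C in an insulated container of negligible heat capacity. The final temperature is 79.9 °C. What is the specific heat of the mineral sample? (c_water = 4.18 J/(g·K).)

Net heat exchanged in the isolated system is zero:
381.9·c·(79.9 − 230.9) + 193.6·4.18·(79.9 − 27.29) = 0
-57667 c = -42575
c = -42575/-57667 ≈ 0.7383 J/(g·K)

c ≈ 0.738 J/(g·K)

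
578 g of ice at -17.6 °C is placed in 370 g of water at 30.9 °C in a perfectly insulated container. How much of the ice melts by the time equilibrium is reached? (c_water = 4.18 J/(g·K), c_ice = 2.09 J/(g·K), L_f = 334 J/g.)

m_melted ≈ 79.4 g

Water can give up m c ΔT = 370·4.18·30.9 = 47790 J before reaching 0 °C.
Of that, 578·2.09·17.6 = 21261 J goes to bring the ice to 0 °C, leaving 26529 J.
Melting all 578 g of ice would need 578·334 = 193052 J.
Since 26529 < 193052 J, not all the ice melts; equilibrium is at 0 °C.
m_melted·334 = 26529  ⇒  m_melted ≈ 79.43 g.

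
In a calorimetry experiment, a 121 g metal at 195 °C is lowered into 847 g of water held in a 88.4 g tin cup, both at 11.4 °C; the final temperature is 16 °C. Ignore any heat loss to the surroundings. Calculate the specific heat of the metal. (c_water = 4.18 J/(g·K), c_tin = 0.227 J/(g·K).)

c ≈ 0.756 J/(g·K)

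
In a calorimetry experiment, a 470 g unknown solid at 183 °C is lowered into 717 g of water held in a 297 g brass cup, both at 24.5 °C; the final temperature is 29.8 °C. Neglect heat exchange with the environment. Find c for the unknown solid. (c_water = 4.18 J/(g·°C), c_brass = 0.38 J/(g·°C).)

c ≈ 0.229 J/(g·°C)

Heat gained plus heat lost sum to zero:
470×c×(29.8 − 183) + 717×4.18×(29.8 − 24.5) + 297×0.38×(29.8 − 24.5) = 0
-72004 c = -16483
c = -16483/-72004 ≈ 0.2289 J/(g·°C)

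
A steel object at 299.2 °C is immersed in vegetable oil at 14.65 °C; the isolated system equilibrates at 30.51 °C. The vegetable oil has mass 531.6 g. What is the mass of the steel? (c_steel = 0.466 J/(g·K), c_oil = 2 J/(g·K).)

m ≈ 135 g

Heat lost by the steel = heat gained by the oil:
m×0.466×(299.2 − 30.51) = 531.6×2×(30.51 − 14.65)
125.21 m = 16862  ⇒  m ≈ 134.7 g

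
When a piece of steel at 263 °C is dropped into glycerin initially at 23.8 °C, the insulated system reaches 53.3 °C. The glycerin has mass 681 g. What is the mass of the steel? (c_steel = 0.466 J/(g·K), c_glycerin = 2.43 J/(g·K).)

m ≈ 500 g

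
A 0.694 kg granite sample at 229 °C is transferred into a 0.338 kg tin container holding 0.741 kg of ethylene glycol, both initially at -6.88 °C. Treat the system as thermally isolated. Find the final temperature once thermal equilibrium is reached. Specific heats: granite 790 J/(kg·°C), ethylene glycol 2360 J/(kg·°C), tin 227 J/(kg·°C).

Setting the total heat transfer to zero:
0.694·790·(T − 229) + 0.741·2360·(T − (-6.88)) + 0.338·227·(T − (-6.88)) = 0
548.26(T − 229) + 1748.8(T − (-6.88)) + 76.73(T − (-6.88)) = 0
2373.7 T = 112992
T = 112992 / 2373.7 = 47.6 °C

T_f ≈ 47.6 °C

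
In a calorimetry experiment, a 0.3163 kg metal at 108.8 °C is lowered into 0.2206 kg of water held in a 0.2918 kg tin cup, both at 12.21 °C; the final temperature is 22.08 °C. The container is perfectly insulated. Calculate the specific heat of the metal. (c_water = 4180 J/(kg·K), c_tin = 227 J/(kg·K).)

c ≈ 356 J/(kg·K)

Setting the total heat transfer to zero:
0.3163·c·(22.08 − 108.8) + 0.2206·4180·(22.08 − 12.21) + 0.2918·227·(22.08 − 12.21) = 0
-27.43 c = -9755
c = -9755/-27.43 ≈ 355.6 J/(kg·K)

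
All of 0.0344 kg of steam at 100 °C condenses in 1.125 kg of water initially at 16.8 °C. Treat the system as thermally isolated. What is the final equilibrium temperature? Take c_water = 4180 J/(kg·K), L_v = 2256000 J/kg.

T_f ≈ 35.3 °C

Conservation of energy gives ΣQ = 0:
steam→water at 100 °C releases m L_v = 0.0344×2256000 = 77606
  condensate cools 100→T: 0.0344×4180×(T − 100) = 143.79(T − 100)
  original water: 4702.5(T − 16.8)
4846.3 T = 77606 + 14379 + 79002 = 170988
T ≈ 35.28 °C, under the boiling point, so the assumption holds.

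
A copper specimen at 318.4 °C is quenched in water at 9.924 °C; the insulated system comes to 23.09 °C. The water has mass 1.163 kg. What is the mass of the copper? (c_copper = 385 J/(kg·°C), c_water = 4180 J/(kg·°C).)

m ≈ 0.563 kg

|Q_copper| = |Q_water|:
m·385·(318.4 − 23.09) = 1.163·4180·(23.09 − 9.924)
113694 m = 64004  ⇒  m ≈ 0.563 kg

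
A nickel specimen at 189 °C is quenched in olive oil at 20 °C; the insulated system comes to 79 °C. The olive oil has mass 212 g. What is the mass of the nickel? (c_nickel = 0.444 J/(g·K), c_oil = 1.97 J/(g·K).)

m ≈ 505 g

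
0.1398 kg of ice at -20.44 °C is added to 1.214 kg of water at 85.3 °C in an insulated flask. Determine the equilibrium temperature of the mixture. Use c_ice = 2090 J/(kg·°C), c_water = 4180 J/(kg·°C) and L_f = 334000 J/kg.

T_f ≈ 67.2 °C

Setting the total heat transfer to zero:
warm ice to 0 °C: 0.1398·2090·(0 − (-20.44)) = 5972.2
  melt ice: 0.1398·334000 = 46693
  warm the meltwater: 584.36 T
  water cools: 1.214·4180·(T − 85.3) = 5074.5(T − 85.3)
5658.9 T = 432857 − 52665 = 380191
T ≈ 67.18 °C (positive, so assuming full melt was valid).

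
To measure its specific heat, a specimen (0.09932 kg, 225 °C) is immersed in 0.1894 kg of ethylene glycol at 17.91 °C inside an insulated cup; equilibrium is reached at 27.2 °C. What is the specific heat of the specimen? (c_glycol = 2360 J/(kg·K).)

c ≈ 211 J/(kg·K)

m_s c (T_s − T_f) = m_glycol c_glycol (T_f − T_0):
0.09932·c·(225 − 27.2) = 0.1894·2360·(27.2 − 17.91)
19.65 c = 4152.5  ⇒  c ≈ 211.4 J/(kg·K)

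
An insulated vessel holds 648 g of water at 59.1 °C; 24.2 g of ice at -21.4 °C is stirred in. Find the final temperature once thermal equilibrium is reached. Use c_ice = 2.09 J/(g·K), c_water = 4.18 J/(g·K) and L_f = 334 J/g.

Energy balance with sensible and latent terms:
warm ice to 0 °C: 24.2·2.09·(0 − (-21.4)) = 1082.4
  latent heat to melt: 24.2·334 = 8082.8
  warm the meltwater: 101.16 T
  water: 2708.6(T − 59.1)
2809.8 T = 160081 − 9165.2 = 150915
T ≈ 53.71 °C. Since T > 0 °C, the all-ice-melts assumption holds.

T_f ≈ 53.7 °C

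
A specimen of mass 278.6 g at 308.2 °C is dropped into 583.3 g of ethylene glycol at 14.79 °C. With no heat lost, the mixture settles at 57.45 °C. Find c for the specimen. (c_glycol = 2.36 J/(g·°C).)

Heat lost by the specimen = heat gained by the glycol:
278.6×c×(308.2 − 57.45) = 583.3×2.36×(57.45 − 14.79)
69859 c = 58725  ⇒  c ≈ 0.8406 J/(g·°C)

c ≈ 0.841 J/(g·°C)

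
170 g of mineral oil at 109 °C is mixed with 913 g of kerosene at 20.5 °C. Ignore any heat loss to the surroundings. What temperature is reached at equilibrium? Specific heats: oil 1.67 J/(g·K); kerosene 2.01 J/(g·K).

T_f ≈ 32.4 °C

Heat gained plus heat lost sum to zero:
170×1.67×(T − 109) + 913×2.01×(T − 20.5) = 0
(283.9 + 1835.1) T = 283.9×109 + 1835.1×20.5
T = 68565/2119 ≈ 32.36 °C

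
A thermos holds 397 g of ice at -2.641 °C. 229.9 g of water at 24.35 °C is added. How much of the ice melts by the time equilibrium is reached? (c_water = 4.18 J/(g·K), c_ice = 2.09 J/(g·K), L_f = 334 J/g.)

Heat available from the water dropping to 0 °C: 229.9×4.18×24.35 = 23400 J.
Warming the ice to 0 °C takes 397×2.09×2.641 = 2191.3 J, leaving 21209 J for melting.
Fully melting the ice requires m_ice L_f = 397×334 = 132598 J.
Since 21209 < 132598 J, not all the ice melts; equilibrium is at 0 °C.
m_melted×334 = 21209  ⇒  m_melted ≈ 63.5 g.

m_melted ≈ 63.5 g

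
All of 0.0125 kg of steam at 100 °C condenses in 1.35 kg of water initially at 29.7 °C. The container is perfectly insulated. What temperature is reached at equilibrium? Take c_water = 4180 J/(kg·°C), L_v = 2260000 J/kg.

T_f ≈ 35.3 °C

Energy conservation, ΣQ = 0:
condense steam: −0.0125·2260000 = −28250; condensate cools 100→T: 0.0125·4180·(T − 100) = 52.25(T − 100); water warms: 1.35·4180·(T − 29.7) = 5643(T − 29.7)
5695.2 T = 28250 + 5225 + 167597 = 201072
T ≈ 35.31 °C — below 100 °C, confirming all the steam condensed.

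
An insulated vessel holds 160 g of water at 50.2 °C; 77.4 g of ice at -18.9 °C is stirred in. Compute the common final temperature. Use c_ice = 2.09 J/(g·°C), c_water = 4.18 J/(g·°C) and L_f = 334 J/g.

Net heat exchanged in the isolated system is zero:
warm ice to 0 °C: 77.4×2.09×(0 − (-18.9)) = 3057.4
  latent heat to melt: 77.4×334 = 25852
  meltwater 0→T: 77.4×4.18×T = 323.53 T
  water: 668.8(T − 50.2)
992.33 T = 33574 − 28909 = 4664.8
T ≈ 4.70 °C. Since T > 0 °C, the all-ice-melts assumption holds.

T_f ≈ 4.7 °C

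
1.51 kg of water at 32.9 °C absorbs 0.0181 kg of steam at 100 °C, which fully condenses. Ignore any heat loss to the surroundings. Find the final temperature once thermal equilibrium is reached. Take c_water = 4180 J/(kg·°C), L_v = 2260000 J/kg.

Heat gained plus heat lost sum to zero:
condense steam: −0.0181·2260000 = −40906; condensate cools 100→T: 0.0181·4180·(T − 100) = 75.66(T − 100); original water: 6311.8(T − 32.9)
6387.5 T = 40906 + 7565.8 + 207658 = 256130
T ≈ 40.10 °C, under the boiling point, so the assumption holds.

T_f ≈ 40.1 °C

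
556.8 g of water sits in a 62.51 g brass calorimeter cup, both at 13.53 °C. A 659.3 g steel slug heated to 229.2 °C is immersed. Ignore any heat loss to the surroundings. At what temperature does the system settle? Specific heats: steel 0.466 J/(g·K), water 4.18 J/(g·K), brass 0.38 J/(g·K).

T_f ≈ 38.5 °C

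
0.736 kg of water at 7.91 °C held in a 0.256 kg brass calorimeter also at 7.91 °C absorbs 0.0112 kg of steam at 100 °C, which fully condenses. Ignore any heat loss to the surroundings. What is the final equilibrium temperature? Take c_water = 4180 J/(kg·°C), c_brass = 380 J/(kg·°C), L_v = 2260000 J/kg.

T_f ≈ 17.1 °C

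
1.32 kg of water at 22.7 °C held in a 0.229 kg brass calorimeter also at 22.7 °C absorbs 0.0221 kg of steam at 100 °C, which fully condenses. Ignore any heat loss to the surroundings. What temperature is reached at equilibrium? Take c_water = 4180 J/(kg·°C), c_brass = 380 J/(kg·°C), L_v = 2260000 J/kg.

T_f ≈ 32.7 °C

Conservation of energy gives ΣQ = 0:
condense steam: −0.0221·2260000 = −49946
  condensed water 100 °C→T: 92.38(T − 100)
  original water: 5517.6(T − 22.7)
  brass cup: 0.229·380·(T − 22.7) = 87.02(T − 22.7)
5697 T = 49946 + 9237.8 + 127225 = 186409
T ≈ 32.72 °C — below 100 °C, confirming all the steam condensed.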